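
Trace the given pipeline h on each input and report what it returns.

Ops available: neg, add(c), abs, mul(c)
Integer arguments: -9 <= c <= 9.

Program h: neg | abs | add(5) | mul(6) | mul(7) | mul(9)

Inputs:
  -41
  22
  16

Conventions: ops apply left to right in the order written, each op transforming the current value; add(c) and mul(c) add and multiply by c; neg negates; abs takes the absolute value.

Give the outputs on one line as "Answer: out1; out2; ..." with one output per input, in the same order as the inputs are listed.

17388; 10206; 7938

Execution, op by op:
  -41 -> 41 -> 41 -> 46 -> 276 -> 1932 -> 17388
  22 -> -22 -> 22 -> 27 -> 162 -> 1134 -> 10206
  16 -> -16 -> 16 -> 21 -> 126 -> 882 -> 7938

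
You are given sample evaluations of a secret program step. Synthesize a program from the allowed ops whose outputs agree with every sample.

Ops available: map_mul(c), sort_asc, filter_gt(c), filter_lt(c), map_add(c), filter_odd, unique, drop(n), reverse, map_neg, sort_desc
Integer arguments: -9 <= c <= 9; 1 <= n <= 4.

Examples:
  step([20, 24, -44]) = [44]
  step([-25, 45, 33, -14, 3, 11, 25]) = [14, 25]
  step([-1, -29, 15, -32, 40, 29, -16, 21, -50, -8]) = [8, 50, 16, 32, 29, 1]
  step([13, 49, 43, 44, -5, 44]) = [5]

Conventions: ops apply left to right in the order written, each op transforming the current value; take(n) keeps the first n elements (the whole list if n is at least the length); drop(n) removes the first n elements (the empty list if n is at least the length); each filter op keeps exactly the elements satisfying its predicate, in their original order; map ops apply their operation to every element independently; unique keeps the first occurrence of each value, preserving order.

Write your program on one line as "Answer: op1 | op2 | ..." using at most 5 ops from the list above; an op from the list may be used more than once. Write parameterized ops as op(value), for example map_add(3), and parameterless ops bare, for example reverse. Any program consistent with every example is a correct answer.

unique | map_neg | filter_gt(-7) | reverse | filter_gt(-1)

Check, running the answer program on each example:
  [20, 24, -44] -> [20, 24, -44] -> [-20, -24, 44] -> [44] -> [44] -> [44]
  [-25, 45, 33, -14, 3, 11, 25] -> [-25, 45, 33, -14, 3, 11, 25] -> [25, -45, -33, 14, -3, -11, -25] -> [25, 14, -3] -> [-3, 14, 25] -> [14, 25]
  [-1, -29, 15, -32, 40, 29, -16, 21, -50, -8] -> [-1, -29, 15, -32, 40, 29, -16, 21, -50, -8] -> [1, 29, -15, 32, -40, -29, 16, -21, 50, 8] -> [1, 29, 32, 16, 50, 8] -> [8, 50, 16, 32, 29, 1] -> [8, 50, 16, 32, 29, 1]
  [13, 49, 43, 44, -5, 44] -> [13, 49, 43, 44, -5] -> [-13, -49, -43, -44, 5] -> [5] -> [5] -> [5]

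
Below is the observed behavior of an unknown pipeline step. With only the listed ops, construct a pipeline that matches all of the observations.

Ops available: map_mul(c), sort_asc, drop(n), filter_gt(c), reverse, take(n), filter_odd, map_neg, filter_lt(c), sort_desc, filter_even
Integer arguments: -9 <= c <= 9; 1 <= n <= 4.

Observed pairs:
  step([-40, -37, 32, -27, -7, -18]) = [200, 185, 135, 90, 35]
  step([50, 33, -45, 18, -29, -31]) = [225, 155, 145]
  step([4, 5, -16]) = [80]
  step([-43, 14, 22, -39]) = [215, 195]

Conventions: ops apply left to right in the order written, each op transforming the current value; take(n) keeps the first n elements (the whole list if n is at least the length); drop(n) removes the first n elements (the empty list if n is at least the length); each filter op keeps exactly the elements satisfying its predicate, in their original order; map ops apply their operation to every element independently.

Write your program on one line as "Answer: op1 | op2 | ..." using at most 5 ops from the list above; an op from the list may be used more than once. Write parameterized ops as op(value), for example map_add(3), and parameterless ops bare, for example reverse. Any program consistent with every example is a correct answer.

reverse | filter_lt(1) | sort_asc | map_mul(-5)

Check, running the answer program on each example:
  [-40, -37, 32, -27, -7, -18] -> [-18, -7, -27, 32, -37, -40] -> [-18, -7, -27, -37, -40] -> [-40, -37, -27, -18, -7] -> [200, 185, 135, 90, 35]
  [50, 33, -45, 18, -29, -31] -> [-31, -29, 18, -45, 33, 50] -> [-31, -29, -45] -> [-45, -31, -29] -> [225, 155, 145]
  [4, 5, -16] -> [-16, 5, 4] -> [-16] -> [-16] -> [80]
  [-43, 14, 22, -39] -> [-39, 22, 14, -43] -> [-39, -43] -> [-43, -39] -> [215, 195]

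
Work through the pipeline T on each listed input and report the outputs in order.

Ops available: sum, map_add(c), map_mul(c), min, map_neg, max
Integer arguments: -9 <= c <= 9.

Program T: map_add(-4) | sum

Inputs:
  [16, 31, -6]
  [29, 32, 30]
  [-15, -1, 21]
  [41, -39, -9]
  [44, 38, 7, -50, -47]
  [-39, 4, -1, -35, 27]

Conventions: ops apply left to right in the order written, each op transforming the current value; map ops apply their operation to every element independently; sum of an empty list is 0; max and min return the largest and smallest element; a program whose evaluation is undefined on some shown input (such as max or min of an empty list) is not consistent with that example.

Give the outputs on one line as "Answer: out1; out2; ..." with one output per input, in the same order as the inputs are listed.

29; 79; -7; -19; -28; -64

Execution, op by op:
  [16, 31, -6] -> [12, 27, -10] -> 29
  [29, 32, 30] -> [25, 28, 26] -> 79
  [-15, -1, 21] -> [-19, -5, 17] -> -7
  [41, -39, -9] -> [37, -43, -13] -> -19
  [44, 38, 7, -50, -47] -> [40, 34, 3, -54, -51] -> -28
  [-39, 4, -1, -35, 27] -> [-43, 0, -5, -39, 23] -> -64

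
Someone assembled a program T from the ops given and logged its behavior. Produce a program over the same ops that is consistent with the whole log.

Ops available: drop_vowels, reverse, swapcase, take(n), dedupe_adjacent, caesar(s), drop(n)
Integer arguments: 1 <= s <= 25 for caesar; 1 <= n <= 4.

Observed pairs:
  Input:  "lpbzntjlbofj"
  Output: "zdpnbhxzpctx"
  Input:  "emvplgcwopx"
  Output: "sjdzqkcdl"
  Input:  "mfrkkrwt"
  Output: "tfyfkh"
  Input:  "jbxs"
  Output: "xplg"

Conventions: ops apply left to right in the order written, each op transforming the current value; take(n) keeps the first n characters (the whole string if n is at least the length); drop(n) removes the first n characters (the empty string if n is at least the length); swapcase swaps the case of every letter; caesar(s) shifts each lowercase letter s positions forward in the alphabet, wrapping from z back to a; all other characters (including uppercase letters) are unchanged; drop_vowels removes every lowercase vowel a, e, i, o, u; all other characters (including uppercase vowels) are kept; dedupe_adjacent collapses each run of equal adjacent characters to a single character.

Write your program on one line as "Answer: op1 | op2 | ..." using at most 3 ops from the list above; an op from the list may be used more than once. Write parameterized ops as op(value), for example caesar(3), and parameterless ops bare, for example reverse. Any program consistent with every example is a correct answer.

caesar(14) | drop_vowels | dedupe_adjacent

Check, running the answer program on each example:
  "lpbzntjlbofj" -> "zdpnbhxzpctx" -> "zdpnbhxzpctx" -> "zdpnbhxzpctx"
  "emvplgcwopx" -> "sajdzuqkcdl" -> "sjdzqkcdl" -> "sjdzqkcdl"
  "mfrkkrwt" -> "atfyyfkh" -> "tfyyfkh" -> "tfyfkh"
  "jbxs" -> "xplg" -> "xplg" -> "xplg"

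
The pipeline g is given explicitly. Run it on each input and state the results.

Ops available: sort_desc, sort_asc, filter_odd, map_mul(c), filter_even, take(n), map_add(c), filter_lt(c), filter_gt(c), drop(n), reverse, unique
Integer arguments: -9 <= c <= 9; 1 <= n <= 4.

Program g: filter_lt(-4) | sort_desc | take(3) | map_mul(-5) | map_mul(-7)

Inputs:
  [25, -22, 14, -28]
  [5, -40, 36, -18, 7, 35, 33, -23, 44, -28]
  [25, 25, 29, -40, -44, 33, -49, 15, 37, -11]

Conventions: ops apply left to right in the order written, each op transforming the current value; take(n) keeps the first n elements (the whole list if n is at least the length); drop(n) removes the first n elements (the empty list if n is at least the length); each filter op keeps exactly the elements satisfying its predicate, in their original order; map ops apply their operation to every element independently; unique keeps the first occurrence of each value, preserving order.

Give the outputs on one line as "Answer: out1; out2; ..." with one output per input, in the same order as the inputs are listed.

Execution, op by op:
  [25, -22, 14, -28] -> [-22, -28] -> [-22, -28] -> [-22, -28] -> [110, 140] -> [-770, -980]
  [5, -40, 36, -18, 7, 35, 33, -23, 44, -28] -> [-40, -18, -23, -28] -> [-18, -23, -28, -40] -> [-18, -23, -28] -> [90, 115, 140] -> [-630, -805, -980]
  [25, 25, 29, -40, -44, 33, -49, 15, 37, -11] -> [-40, -44, -49, -11] -> [-11, -40, -44, -49] -> [-11, -40, -44] -> [55, 200, 220] -> [-385, -1400, -1540]

[-770, -980]; [-630, -805, -980]; [-385, -1400, -1540]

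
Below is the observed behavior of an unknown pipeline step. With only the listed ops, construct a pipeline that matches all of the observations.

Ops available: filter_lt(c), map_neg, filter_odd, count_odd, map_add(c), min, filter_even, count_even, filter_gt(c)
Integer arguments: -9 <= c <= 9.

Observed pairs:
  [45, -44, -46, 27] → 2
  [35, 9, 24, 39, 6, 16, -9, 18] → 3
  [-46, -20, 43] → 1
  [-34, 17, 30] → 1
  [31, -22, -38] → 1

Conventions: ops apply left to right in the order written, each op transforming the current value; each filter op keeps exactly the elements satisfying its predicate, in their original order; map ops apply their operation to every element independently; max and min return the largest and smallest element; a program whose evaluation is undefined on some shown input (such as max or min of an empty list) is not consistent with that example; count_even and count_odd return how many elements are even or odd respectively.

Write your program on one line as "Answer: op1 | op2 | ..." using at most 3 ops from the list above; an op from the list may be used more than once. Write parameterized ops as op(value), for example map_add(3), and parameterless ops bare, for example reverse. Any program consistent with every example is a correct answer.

filter_gt(0) | map_neg | count_odd

Check, running the answer program on each example:
  [45, -44, -46, 27] -> [45, 27] -> [-45, -27] -> 2
  [35, 9, 24, 39, 6, 16, -9, 18] -> [35, 9, 24, 39, 6, 16, 18] -> [-35, -9, -24, -39, -6, -16, -18] -> 3
  [-46, -20, 43] -> [43] -> [-43] -> 1
  [-34, 17, 30] -> [17, 30] -> [-17, -30] -> 1
  [31, -22, -38] -> [31] -> [-31] -> 1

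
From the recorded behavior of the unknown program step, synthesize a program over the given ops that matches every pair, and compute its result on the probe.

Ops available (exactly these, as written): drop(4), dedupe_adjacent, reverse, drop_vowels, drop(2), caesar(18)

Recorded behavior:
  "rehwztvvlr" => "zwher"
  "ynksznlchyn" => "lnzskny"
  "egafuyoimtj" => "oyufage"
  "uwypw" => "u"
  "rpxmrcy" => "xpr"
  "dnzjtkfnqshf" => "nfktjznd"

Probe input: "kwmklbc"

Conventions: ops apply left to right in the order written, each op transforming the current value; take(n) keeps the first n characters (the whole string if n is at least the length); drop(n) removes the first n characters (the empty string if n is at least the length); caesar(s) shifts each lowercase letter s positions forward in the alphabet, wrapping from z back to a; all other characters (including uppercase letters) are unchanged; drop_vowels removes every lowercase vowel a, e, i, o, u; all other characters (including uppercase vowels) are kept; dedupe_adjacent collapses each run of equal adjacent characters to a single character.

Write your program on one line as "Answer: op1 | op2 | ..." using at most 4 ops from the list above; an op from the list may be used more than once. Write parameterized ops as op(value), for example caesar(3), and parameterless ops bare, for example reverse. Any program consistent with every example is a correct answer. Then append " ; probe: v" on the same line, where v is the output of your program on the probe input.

dedupe_adjacent | reverse | drop(4) ; probe: "mwk"

Check, running the answer program on each example:
  "rehwztvvlr" -> "rehwztvlr" -> "rlvtzwher" -> "zwher"
  "ynksznlchyn" -> "ynksznlchyn" -> "nyhclnzskny" -> "lnzskny"
  "egafuyoimtj" -> "egafuyoimtj" -> "jtmioyufage" -> "oyufage"
  "uwypw" -> "uwypw" -> "wpywu" -> "u"
  "rpxmrcy" -> "rpxmrcy" -> "ycrmxpr" -> "xpr"
  "dnzjtkfnqshf" -> "dnzjtkfnqshf" -> "fhsqnfktjznd" -> "nfktjznd"
  probe: "kwmklbc" -> "kwmklbc" -> "cblkmwk" -> "mwk"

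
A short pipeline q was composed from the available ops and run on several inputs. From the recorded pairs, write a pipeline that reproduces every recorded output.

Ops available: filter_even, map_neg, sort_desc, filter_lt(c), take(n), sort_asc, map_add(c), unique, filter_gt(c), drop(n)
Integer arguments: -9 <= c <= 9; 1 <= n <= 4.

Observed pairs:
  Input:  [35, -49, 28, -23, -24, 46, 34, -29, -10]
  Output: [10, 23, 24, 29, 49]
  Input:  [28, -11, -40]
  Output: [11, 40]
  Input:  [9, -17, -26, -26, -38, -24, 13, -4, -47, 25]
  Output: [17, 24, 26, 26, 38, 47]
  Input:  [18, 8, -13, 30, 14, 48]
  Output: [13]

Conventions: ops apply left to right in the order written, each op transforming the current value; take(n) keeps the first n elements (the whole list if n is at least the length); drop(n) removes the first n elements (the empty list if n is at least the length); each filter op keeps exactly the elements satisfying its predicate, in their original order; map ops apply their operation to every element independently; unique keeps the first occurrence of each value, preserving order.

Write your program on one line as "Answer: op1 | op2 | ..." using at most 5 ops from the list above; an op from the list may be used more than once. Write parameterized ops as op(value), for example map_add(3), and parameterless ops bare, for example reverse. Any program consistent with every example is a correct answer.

map_neg | sort_asc | filter_gt(-8) | filter_gt(6)

Check, running the answer program on each example:
  [35, -49, 28, -23, -24, 46, 34, -29, -10] -> [-35, 49, -28, 23, 24, -46, -34, 29, 10] -> [-46, -35, -34, -28, 10, 23, 24, 29, 49] -> [10, 23, 24, 29, 49] -> [10, 23, 24, 29, 49]
  [28, -11, -40] -> [-28, 11, 40] -> [-28, 11, 40] -> [11, 40] -> [11, 40]
  [9, -17, -26, -26, -38, -24, 13, -4, -47, 25] -> [-9, 17, 26, 26, 38, 24, -13, 4, 47, -25] -> [-25, -13, -9, 4, 17, 24, 26, 26, 38, 47] -> [4, 17, 24, 26, 26, 38, 47] -> [17, 24, 26, 26, 38, 47]
  [18, 8, -13, 30, 14, 48] -> [-18, -8, 13, -30, -14, -48] -> [-48, -30, -18, -14, -8, 13] -> [13] -> [13]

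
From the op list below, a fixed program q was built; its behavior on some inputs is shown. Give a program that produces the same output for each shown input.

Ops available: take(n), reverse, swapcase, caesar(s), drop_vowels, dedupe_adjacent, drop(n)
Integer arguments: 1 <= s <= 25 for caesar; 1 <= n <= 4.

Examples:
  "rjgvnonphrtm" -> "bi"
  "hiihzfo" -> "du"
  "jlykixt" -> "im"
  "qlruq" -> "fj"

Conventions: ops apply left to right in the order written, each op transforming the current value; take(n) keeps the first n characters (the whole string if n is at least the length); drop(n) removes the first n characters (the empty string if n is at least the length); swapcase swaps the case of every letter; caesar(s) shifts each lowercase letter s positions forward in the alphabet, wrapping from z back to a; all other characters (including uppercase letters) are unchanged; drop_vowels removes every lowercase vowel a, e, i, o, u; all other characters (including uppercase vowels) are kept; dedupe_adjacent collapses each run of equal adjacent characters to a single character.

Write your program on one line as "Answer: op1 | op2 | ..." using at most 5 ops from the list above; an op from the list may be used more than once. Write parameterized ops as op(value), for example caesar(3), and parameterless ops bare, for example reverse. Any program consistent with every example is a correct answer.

reverse | caesar(15) | take(4) | take(2)

Check, running the answer program on each example:
  "rjgvnonphrtm" -> "mtrhpnonvgjr" -> "bigwecdckvyg" -> "bigw" -> "bi"
  "hiihzfo" -> "ofzhiih" -> "duowxxw" -> "duow" -> "du"
  "jlykixt" -> "txikylj" -> "imxznay" -> "imxz" -> "im"
  "qlruq" -> "qurlq" -> "fjgaf" -> "fjga" -> "fj"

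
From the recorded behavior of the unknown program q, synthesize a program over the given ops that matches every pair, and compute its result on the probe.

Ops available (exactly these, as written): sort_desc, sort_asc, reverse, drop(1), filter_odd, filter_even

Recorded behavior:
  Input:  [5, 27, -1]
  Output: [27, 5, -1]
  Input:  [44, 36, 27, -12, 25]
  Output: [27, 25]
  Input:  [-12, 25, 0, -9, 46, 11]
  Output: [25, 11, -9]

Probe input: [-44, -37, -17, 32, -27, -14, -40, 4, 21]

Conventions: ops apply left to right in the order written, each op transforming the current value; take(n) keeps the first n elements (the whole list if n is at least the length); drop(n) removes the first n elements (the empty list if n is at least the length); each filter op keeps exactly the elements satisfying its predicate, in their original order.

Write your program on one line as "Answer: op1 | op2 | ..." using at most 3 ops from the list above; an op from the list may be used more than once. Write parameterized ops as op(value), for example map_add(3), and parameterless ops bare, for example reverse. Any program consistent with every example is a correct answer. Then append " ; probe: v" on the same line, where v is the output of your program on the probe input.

sort_asc | filter_odd | sort_desc ; probe: [21, -17, -27, -37]

Check, running the answer program on each example:
  [5, 27, -1] -> [-1, 5, 27] -> [-1, 5, 27] -> [27, 5, -1]
  [44, 36, 27, -12, 25] -> [-12, 25, 27, 36, 44] -> [25, 27] -> [27, 25]
  [-12, 25, 0, -9, 46, 11] -> [-12, -9, 0, 11, 25, 46] -> [-9, 11, 25] -> [25, 11, -9]
  probe: [-44, -37, -17, 32, -27, -14, -40, 4, 21] -> [-44, -40, -37, -27, -17, -14, 4, 21, 32] -> [-37, -27, -17, 21] -> [21, -17, -27, -37]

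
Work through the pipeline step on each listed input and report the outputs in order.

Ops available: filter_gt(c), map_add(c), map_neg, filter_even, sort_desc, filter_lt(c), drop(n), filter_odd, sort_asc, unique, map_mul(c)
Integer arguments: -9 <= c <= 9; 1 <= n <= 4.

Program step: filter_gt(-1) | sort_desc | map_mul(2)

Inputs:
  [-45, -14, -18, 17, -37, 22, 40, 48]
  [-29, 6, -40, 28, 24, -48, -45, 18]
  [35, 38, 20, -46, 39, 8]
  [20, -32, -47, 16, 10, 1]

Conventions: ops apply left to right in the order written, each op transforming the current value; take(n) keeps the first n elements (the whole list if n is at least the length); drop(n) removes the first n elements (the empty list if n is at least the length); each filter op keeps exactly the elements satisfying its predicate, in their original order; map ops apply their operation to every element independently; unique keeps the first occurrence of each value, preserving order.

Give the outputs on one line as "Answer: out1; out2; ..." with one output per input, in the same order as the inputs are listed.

Execution, op by op:
  [-45, -14, -18, 17, -37, 22, 40, 48] -> [17, 22, 40, 48] -> [48, 40, 22, 17] -> [96, 80, 44, 34]
  [-29, 6, -40, 28, 24, -48, -45, 18] -> [6, 28, 24, 18] -> [28, 24, 18, 6] -> [56, 48, 36, 12]
  [35, 38, 20, -46, 39, 8] -> [35, 38, 20, 39, 8] -> [39, 38, 35, 20, 8] -> [78, 76, 70, 40, 16]
  [20, -32, -47, 16, 10, 1] -> [20, 16, 10, 1] -> [20, 16, 10, 1] -> [40, 32, 20, 2]

[96, 80, 44, 34]; [56, 48, 36, 12]; [78, 76, 70, 40, 16]; [40, 32, 20, 2]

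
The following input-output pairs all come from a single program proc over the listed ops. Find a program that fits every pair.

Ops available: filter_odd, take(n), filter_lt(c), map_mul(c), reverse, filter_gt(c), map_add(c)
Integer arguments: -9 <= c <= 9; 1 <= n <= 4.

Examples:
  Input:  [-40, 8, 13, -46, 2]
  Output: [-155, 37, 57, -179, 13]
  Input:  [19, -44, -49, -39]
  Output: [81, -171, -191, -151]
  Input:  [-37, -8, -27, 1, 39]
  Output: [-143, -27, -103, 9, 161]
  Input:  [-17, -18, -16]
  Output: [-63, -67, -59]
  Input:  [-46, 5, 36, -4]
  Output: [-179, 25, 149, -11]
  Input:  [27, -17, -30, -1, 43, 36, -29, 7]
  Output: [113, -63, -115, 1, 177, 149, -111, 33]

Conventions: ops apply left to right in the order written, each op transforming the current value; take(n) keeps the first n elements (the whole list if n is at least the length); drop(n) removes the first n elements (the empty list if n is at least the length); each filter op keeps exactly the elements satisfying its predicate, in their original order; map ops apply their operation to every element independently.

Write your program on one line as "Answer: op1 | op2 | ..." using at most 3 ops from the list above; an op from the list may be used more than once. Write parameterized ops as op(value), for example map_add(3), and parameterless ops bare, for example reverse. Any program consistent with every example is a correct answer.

map_mul(4) | map_add(5)

Check, running the answer program on each example:
  [-40, 8, 13, -46, 2] -> [-160, 32, 52, -184, 8] -> [-155, 37, 57, -179, 13]
  [19, -44, -49, -39] -> [76, -176, -196, -156] -> [81, -171, -191, -151]
  [-37, -8, -27, 1, 39] -> [-148, -32, -108, 4, 156] -> [-143, -27, -103, 9, 161]
  [-17, -18, -16] -> [-68, -72, -64] -> [-63, -67, -59]
  [-46, 5, 36, -4] -> [-184, 20, 144, -16] -> [-179, 25, 149, -11]
  [27, -17, -30, -1, 43, 36, -29, 7] -> [108, -68, -120, -4, 172, 144, -116, 28] -> [113, -63, -115, 1, 177, 149, -111, 33]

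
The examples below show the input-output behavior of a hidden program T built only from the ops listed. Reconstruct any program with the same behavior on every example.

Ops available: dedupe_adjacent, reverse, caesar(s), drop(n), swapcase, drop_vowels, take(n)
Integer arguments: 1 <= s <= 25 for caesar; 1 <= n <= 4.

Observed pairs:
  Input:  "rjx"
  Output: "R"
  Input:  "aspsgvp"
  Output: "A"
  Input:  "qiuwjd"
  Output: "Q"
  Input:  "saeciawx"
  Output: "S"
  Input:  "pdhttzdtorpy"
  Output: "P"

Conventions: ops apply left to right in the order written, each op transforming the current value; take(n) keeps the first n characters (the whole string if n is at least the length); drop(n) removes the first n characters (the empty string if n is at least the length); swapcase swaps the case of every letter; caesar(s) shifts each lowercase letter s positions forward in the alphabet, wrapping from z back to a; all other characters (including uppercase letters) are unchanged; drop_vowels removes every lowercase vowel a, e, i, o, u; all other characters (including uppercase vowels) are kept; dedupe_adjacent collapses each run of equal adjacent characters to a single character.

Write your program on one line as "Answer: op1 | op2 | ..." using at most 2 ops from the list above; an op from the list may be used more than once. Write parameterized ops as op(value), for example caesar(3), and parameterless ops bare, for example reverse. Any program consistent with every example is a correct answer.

take(1) | swapcase

Check, running the answer program on each example:
  "rjx" -> "r" -> "R"
  "aspsgvp" -> "a" -> "A"
  "qiuwjd" -> "q" -> "Q"
  "saeciawx" -> "s" -> "S"
  "pdhttzdtorpy" -> "p" -> "P"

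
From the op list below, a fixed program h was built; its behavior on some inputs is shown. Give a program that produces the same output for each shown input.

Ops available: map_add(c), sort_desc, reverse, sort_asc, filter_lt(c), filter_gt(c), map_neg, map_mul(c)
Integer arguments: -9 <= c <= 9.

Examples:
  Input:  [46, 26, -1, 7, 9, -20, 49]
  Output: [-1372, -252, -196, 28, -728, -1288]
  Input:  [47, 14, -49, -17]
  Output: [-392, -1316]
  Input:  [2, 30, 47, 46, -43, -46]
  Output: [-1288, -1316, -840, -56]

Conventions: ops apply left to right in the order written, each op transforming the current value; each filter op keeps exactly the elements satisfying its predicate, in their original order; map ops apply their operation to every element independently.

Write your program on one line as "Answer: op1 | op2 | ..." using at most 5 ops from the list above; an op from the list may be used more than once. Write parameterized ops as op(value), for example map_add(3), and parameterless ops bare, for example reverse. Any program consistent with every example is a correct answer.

filter_gt(-7) | map_neg | map_mul(4) | map_mul(7) | reverse

Check, running the answer program on each example:
  [46, 26, -1, 7, 9, -20, 49] -> [46, 26, -1, 7, 9, 49] -> [-46, -26, 1, -7, -9, -49] -> [-184, -104, 4, -28, -36, -196] -> [-1288, -728, 28, -196, -252, -1372] -> [-1372, -252, -196, 28, -728, -1288]
  [47, 14, -49, -17] -> [47, 14] -> [-47, -14] -> [-188, -56] -> [-1316, -392] -> [-392, -1316]
  [2, 30, 47, 46, -43, -46] -> [2, 30, 47, 46] -> [-2, -30, -47, -46] -> [-8, -120, -188, -184] -> [-56, -840, -1316, -1288] -> [-1288, -1316, -840, -56]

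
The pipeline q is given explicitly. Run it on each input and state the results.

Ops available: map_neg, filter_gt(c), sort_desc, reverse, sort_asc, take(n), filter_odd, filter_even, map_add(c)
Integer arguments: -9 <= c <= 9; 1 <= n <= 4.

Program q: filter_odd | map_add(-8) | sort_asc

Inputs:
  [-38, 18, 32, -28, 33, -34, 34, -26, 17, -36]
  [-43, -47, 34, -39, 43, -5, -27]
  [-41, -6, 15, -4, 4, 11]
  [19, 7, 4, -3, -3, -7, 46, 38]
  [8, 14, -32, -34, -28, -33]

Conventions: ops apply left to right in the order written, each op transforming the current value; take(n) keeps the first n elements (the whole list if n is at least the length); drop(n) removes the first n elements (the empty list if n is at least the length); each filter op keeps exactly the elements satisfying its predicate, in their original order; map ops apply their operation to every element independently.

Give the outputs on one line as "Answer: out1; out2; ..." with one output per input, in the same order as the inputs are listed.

Execution, op by op:
  [-38, 18, 32, -28, 33, -34, 34, -26, 17, -36] -> [33, 17] -> [25, 9] -> [9, 25]
  [-43, -47, 34, -39, 43, -5, -27] -> [-43, -47, -39, 43, -5, -27] -> [-51, -55, -47, 35, -13, -35] -> [-55, -51, -47, -35, -13, 35]
  [-41, -6, 15, -4, 4, 11] -> [-41, 15, 11] -> [-49, 7, 3] -> [-49, 3, 7]
  [19, 7, 4, -3, -3, -7, 46, 38] -> [19, 7, -3, -3, -7] -> [11, -1, -11, -11, -15] -> [-15, -11, -11, -1, 11]
  [8, 14, -32, -34, -28, -33] -> [-33] -> [-41] -> [-41]

[9, 25]; [-55, -51, -47, -35, -13, 35]; [-49, 3, 7]; [-15, -11, -11, -1, 11]; [-41]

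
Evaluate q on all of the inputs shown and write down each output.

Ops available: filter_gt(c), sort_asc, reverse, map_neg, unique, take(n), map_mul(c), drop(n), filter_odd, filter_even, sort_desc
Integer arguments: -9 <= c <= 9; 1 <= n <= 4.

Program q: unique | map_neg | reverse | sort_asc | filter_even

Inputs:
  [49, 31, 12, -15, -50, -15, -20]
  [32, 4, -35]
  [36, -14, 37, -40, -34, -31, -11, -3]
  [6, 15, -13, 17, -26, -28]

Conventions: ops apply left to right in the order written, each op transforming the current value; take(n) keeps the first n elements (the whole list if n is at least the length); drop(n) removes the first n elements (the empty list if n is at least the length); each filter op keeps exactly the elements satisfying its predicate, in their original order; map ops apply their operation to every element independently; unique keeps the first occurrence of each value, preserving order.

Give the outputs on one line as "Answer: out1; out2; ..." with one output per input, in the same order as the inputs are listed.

Execution, op by op:
  [49, 31, 12, -15, -50, -15, -20] -> [49, 31, 12, -15, -50, -20] -> [-49, -31, -12, 15, 50, 20] -> [20, 50, 15, -12, -31, -49] -> [-49, -31, -12, 15, 20, 50] -> [-12, 20, 50]
  [32, 4, -35] -> [32, 4, -35] -> [-32, -4, 35] -> [35, -4, -32] -> [-32, -4, 35] -> [-32, -4]
  [36, -14, 37, -40, -34, -31, -11, -3] -> [36, -14, 37, -40, -34, -31, -11, -3] -> [-36, 14, -37, 40, 34, 31, 11, 3] -> [3, 11, 31, 34, 40, -37, 14, -36] -> [-37, -36, 3, 11, 14, 31, 34, 40] -> [-36, 14, 34, 40]
  [6, 15, -13, 17, -26, -28] -> [6, 15, -13, 17, -26, -28] -> [-6, -15, 13, -17, 26, 28] -> [28, 26, -17, 13, -15, -6] -> [-17, -15, -6, 13, 26, 28] -> [-6, 26, 28]

[-12, 20, 50]; [-32, -4]; [-36, 14, 34, 40]; [-6, 26, 28]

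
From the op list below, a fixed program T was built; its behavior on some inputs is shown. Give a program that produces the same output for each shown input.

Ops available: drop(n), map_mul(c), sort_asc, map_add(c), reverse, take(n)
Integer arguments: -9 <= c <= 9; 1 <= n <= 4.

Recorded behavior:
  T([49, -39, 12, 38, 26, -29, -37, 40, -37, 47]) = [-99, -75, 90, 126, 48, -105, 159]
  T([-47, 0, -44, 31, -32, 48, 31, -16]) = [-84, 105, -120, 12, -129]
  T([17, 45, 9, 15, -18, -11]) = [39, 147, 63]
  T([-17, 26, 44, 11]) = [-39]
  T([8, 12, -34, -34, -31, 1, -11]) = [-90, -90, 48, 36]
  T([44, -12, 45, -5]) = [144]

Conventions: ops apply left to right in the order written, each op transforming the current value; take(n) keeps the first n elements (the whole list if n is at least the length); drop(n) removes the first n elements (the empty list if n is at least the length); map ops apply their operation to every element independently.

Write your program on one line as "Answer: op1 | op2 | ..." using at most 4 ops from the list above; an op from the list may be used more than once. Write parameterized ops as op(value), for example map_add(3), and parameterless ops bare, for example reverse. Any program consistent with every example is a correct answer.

reverse | map_add(4) | map_mul(3) | drop(3)

Check, running the answer program on each example:
  [49, -39, 12, 38, 26, -29, -37, 40, -37, 47] -> [47, -37, 40, -37, -29, 26, 38, 12, -39, 49] -> [51, -33, 44, -33, -25, 30, 42, 16, -35, 53] -> [153, -99, 132, -99, -75, 90, 126, 48, -105, 159] -> [-99, -75, 90, 126, 48, -105, 159]
  [-47, 0, -44, 31, -32, 48, 31, -16] -> [-16, 31, 48, -32, 31, -44, 0, -47] -> [-12, 35, 52, -28, 35, -40, 4, -43] -> [-36, 105, 156, -84, 105, -120, 12, -129] -> [-84, 105, -120, 12, -129]
  [17, 45, 9, 15, -18, -11] -> [-11, -18, 15, 9, 45, 17] -> [-7, -14, 19, 13, 49, 21] -> [-21, -42, 57, 39, 147, 63] -> [39, 147, 63]
  [-17, 26, 44, 11] -> [11, 44, 26, -17] -> [15, 48, 30, -13] -> [45, 144, 90, -39] -> [-39]
  [8, 12, -34, -34, -31, 1, -11] -> [-11, 1, -31, -34, -34, 12, 8] -> [-7, 5, -27, -30, -30, 16, 12] -> [-21, 15, -81, -90, -90, 48, 36] -> [-90, -90, 48, 36]
  [44, -12, 45, -5] -> [-5, 45, -12, 44] -> [-1, 49, -8, 48] -> [-3, 147, -24, 144] -> [144]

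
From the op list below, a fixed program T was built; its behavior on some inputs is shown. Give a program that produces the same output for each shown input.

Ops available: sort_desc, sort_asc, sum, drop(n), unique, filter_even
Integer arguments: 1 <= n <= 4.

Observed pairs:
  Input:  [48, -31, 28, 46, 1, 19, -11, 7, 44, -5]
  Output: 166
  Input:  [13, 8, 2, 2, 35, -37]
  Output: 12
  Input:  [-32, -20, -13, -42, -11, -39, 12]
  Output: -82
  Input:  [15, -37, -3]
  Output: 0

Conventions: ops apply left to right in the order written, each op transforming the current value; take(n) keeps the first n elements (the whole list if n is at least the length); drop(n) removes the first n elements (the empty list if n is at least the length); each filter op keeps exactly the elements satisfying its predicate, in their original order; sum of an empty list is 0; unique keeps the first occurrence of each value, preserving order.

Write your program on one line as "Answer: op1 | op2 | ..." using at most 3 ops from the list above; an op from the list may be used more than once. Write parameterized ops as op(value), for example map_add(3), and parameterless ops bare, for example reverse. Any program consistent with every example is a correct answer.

filter_even | sum

Check, running the answer program on each example:
  [48, -31, 28, 46, 1, 19, -11, 7, 44, -5] -> [48, 28, 46, 44] -> 166
  [13, 8, 2, 2, 35, -37] -> [8, 2, 2] -> 12
  [-32, -20, -13, -42, -11, -39, 12] -> [-32, -20, -42, 12] -> -82
  [15, -37, -3] -> [] -> 0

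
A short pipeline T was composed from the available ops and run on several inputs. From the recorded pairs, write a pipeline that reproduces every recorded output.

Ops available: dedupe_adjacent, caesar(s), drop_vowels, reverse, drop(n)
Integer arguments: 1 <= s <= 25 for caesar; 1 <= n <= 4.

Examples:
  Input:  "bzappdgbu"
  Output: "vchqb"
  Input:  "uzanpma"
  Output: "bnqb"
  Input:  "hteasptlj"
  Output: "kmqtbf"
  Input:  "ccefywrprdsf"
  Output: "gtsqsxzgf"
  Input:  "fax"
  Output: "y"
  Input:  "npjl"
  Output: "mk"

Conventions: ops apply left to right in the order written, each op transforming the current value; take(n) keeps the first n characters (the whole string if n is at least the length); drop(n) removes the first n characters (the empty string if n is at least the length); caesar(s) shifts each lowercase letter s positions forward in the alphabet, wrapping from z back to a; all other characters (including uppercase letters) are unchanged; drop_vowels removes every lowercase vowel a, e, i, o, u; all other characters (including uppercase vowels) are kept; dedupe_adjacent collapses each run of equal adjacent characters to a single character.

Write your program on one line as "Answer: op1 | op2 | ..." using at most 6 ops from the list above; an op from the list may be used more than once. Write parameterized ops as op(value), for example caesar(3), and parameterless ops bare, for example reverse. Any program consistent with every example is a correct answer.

drop(2) | caesar(16) | reverse | caesar(11) | dedupe_adjacent | drop_vowels

Check, running the answer program on each example:
  "bzappdgbu" -> "appdgbu" -> "qfftwrk" -> "krwtffq" -> "vcheqqb" -> "vcheqb" -> "vchqb"
  "uzanpma" -> "anpma" -> "qdfcq" -> "qcfdq" -> "bnqob" -> "bnqob" -> "bnqb"
  "hteasptlj" -> "easptlj" -> "uqifjbz" -> "zbjfiqu" -> "kmuqtbf" -> "kmuqtbf" -> "kmqtbf"
  "ccefywrprdsf" -> "efywrprdsf" -> "uvomhfhtiv" -> "vithfhmovu" -> "gtesqsxzgf" -> "gtesqsxzgf" -> "gtsqsxzgf"
  "fax" -> "x" -> "n" -> "n" -> "y" -> "y" -> "y"
  "npjl" -> "jl" -> "zb" -> "bz" -> "mk" -> "mk" -> "mk"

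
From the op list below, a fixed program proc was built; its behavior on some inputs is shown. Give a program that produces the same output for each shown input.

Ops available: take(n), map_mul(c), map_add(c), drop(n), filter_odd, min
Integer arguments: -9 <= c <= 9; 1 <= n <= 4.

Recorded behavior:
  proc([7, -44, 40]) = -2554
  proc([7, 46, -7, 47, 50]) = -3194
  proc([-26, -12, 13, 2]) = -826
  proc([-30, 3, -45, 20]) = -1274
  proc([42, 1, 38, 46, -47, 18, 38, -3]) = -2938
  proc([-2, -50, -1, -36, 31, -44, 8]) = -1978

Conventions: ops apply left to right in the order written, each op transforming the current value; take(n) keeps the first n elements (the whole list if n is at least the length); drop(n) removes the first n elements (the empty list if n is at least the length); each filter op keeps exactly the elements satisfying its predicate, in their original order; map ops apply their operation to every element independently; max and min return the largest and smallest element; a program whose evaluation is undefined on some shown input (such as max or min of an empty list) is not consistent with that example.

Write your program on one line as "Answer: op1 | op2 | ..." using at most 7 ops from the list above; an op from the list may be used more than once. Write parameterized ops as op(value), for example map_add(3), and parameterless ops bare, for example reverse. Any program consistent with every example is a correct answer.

map_mul(8) | map_mul(-8) | map_add(6) | drop(1) | drop(1) | min

Check, running the answer program on each example:
  [7, -44, 40] -> [56, -352, 320] -> [-448, 2816, -2560] -> [-442, 2822, -2554] -> [2822, -2554] -> [-2554] -> -2554
  [7, 46, -7, 47, 50] -> [56, 368, -56, 376, 400] -> [-448, -2944, 448, -3008, -3200] -> [-442, -2938, 454, -3002, -3194] -> [-2938, 454, -3002, -3194] -> [454, -3002, -3194] -> -3194
  [-26, -12, 13, 2] -> [-208, -96, 104, 16] -> [1664, 768, -832, -128] -> [1670, 774, -826, -122] -> [774, -826, -122] -> [-826, -122] -> -826
  [-30, 3, -45, 20] -> [-240, 24, -360, 160] -> [1920, -192, 2880, -1280] -> [1926, -186, 2886, -1274] -> [-186, 2886, -1274] -> [2886, -1274] -> -1274
  [42, 1, 38, 46, -47, 18, 38, -3] -> [336, 8, 304, 368, -376, 144, 304, -24] -> [-2688, -64, -2432, -2944, 3008, -1152, -2432, 192] -> [-2682, -58, -2426, -2938, 3014, -1146, -2426, 198] -> [-58, -2426, -2938, 3014, -1146, -2426, 198] -> [-2426, -2938, 3014, -1146, -2426, 198] -> -2938
  [-2, -50, -1, -36, 31, -44, 8] -> [-16, -400, -8, -288, 248, -352, 64] -> [128, 3200, 64, 2304, -1984, 2816, -512] -> [134, 3206, 70, 2310, -1978, 2822, -506] -> [3206, 70, 2310, -1978, 2822, -506] -> [70, 2310, -1978, 2822, -506] -> -1978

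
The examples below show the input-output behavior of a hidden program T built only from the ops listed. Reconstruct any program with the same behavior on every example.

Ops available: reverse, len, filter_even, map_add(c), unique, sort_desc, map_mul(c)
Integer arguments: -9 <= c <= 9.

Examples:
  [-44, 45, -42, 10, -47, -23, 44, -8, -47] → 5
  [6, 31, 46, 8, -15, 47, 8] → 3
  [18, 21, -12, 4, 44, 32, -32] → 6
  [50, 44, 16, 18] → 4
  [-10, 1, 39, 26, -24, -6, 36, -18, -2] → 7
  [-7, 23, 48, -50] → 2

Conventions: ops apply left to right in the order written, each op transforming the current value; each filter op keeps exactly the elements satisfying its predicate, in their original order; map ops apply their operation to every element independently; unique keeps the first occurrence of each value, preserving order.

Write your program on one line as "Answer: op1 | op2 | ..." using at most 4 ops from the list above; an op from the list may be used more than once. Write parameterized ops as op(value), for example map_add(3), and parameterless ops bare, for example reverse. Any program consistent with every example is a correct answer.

unique | filter_even | len

Check, running the answer program on each example:
  [-44, 45, -42, 10, -47, -23, 44, -8, -47] -> [-44, 45, -42, 10, -47, -23, 44, -8] -> [-44, -42, 10, 44, -8] -> 5
  [6, 31, 46, 8, -15, 47, 8] -> [6, 31, 46, 8, -15, 47] -> [6, 46, 8] -> 3
  [18, 21, -12, 4, 44, 32, -32] -> [18, 21, -12, 4, 44, 32, -32] -> [18, -12, 4, 44, 32, -32] -> 6
  [50, 44, 16, 18] -> [50, 44, 16, 18] -> [50, 44, 16, 18] -> 4
  [-10, 1, 39, 26, -24, -6, 36, -18, -2] -> [-10, 1, 39, 26, -24, -6, 36, -18, -2] -> [-10, 26, -24, -6, 36, -18, -2] -> 7
  [-7, 23, 48, -50] -> [-7, 23, 48, -50] -> [48, -50] -> 2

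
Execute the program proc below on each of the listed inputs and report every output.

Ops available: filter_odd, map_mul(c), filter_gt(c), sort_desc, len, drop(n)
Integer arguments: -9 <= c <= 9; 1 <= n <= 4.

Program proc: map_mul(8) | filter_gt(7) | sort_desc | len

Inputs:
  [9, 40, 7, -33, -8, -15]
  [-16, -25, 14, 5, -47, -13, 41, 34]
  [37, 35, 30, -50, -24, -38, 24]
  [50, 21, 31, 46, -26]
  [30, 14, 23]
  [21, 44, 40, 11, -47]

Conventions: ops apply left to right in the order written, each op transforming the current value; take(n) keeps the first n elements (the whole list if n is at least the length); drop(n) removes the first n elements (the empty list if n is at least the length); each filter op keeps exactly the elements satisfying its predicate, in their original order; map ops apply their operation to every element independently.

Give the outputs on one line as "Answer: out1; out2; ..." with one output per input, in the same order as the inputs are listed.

Execution, op by op:
  [9, 40, 7, -33, -8, -15] -> [72, 320, 56, -264, -64, -120] -> [72, 320, 56] -> [320, 72, 56] -> 3
  [-16, -25, 14, 5, -47, -13, 41, 34] -> [-128, -200, 112, 40, -376, -104, 328, 272] -> [112, 40, 328, 272] -> [328, 272, 112, 40] -> 4
  [37, 35, 30, -50, -24, -38, 24] -> [296, 280, 240, -400, -192, -304, 192] -> [296, 280, 240, 192] -> [296, 280, 240, 192] -> 4
  [50, 21, 31, 46, -26] -> [400, 168, 248, 368, -208] -> [400, 168, 248, 368] -> [400, 368, 248, 168] -> 4
  [30, 14, 23] -> [240, 112, 184] -> [240, 112, 184] -> [240, 184, 112] -> 3
  [21, 44, 40, 11, -47] -> [168, 352, 320, 88, -376] -> [168, 352, 320, 88] -> [352, 320, 168, 88] -> 4

3; 4; 4; 4; 3; 4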